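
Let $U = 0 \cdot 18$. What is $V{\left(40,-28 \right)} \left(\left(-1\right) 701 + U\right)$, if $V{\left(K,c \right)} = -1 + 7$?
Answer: $-4206$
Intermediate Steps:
$V{\left(K,c \right)} = 6$
$U = 0$
$V{\left(40,-28 \right)} \left(\left(-1\right) 701 + U\right) = 6 \left(\left(-1\right) 701 + 0\right) = 6 \left(-701 + 0\right) = 6 \left(-701\right) = -4206$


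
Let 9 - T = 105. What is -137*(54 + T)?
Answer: 5754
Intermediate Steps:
T = -96 (T = 9 - 1*105 = 9 - 105 = -96)
-137*(54 + T) = -137*(54 - 96) = -137*(-42) = 5754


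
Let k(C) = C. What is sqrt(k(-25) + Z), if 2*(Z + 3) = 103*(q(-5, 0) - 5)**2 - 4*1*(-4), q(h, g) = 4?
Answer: 3*sqrt(14)/2 ≈ 5.6125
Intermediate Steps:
Z = 113/2 (Z = -3 + (103*(4 - 5)**2 - 4*1*(-4))/2 = -3 + (103*(-1)**2 - 4*(-4))/2 = -3 + (103*1 + 16)/2 = -3 + (103 + 16)/2 = -3 + (1/2)*119 = -3 + 119/2 = 113/2 ≈ 56.500)
sqrt(k(-25) + Z) = sqrt(-25 + 113/2) = sqrt(63/2) = 3*sqrt(14)/2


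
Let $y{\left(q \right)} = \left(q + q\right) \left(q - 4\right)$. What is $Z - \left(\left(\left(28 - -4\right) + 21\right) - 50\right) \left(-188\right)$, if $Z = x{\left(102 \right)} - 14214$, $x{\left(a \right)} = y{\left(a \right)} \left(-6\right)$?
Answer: $-133602$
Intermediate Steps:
$y{\left(q \right)} = 2 q \left(-4 + q\right)$
$x{\left(a \right)} = - 12 a \left(-4 + a\right)$ ($x{\left(a \right)} = 2 a \left(-4 + a\right) \left(-6\right) = - 12 a \left(-4 + a\right)$)
$Z = -134166$ ($Z = 12 \cdot 102 \left(4 - 102\right) - 14214 = 12 \cdot 102 \left(-98\right) - 14214 = -119952 - 14214 = -134166$)
$Z - \left(\left(\left(28 - -4\right) + 21\right) - 50\right) \left(-188\right) = -134166 - \left(\left(\left(28 - -4\right) + 21\right) - 50\right) \left(-188\right) = -134166 - \left(\left(\left(28 + 4\right) + 21\right) - 50\right) \left(-188\right) = -134166 - \left(\left(32 + 21\right) - 50\right) \left(-188\right) = -134166 - \left(53 - 50\right) \left(-188\right) = -134166 - 3 \left(-188\right) = -134166 - -564 = -134166 + 564 = -133602$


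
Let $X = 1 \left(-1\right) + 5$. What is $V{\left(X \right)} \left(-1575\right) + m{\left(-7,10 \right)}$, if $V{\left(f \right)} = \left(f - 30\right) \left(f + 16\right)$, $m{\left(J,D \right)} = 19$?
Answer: $819019$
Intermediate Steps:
$X = 4$ ($X = -1 + 5 = 4$)
$V{\left(f \right)} = \left(-30 + f\right) \left(16 + f\right)$
$V{\left(X \right)} \left(-1575\right) + m{\left(-7,10 \right)} = \left(-480 + 4^{2} - 56\right) \left(-1575\right) + 19 = \left(-480 + 16 - 56\right) \left(-1575\right) + 19 = \left(-520\right) \left(-1575\right) + 19 = 819000 + 19 = 819019$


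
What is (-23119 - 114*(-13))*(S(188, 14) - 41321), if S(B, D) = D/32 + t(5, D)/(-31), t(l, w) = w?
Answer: 443455140051/496 ≈ 8.9406e+8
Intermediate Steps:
S(B, D) = -D/992 (S(B, D) = D/32 + D/(-31) = D*(1/32) + D*(-1/31) = D/32 - D/31 = -D/992)
(-23119 - 114*(-13))*(S(188, 14) - 41321) = (-23119 - 114*(-13))*(-1/992*14 - 41321) = (-23119 + 1482)*(-7/496 - 41321) = -21637*(-20495223/496) = 443455140051/496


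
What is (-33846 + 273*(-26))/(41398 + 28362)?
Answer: -2559/4360 ≈ -0.58693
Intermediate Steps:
(-33846 + 273*(-26))/(41398 + 28362) = (-33846 - 7098)/69760 = -40944*1/69760 = -2559/4360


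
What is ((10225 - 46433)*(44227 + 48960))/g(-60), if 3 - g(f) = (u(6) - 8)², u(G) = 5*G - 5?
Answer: 1687057448/143 ≈ 1.1798e+7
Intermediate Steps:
u(G) = -5 + 5*G
g(f) = -286 (g(f) = 3 - ((-5 + 5*6) - 8)² = 3 - ((-5 + 30) - 8)² = 3 - (25 - 8)² = 3 - 1*17² = 3 - 1*289 = 3 - 289 = -286)
((10225 - 46433)*(44227 + 48960))/g(-60) = ((10225 - 46433)*(44227 + 48960))/(-286) = -36208*93187*(-1/286) = -3374114896*(-1/286) = 1687057448/143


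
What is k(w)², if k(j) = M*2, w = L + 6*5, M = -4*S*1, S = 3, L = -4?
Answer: 576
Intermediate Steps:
M = -12 (M = -4*3*1 = -12*1 = -12)
w = 26 (w = -4 + 6*5 = -4 + 30 = 26)
k(j) = -24 (k(j) = -12*2 = -24)
k(w)² = (-24)² = 576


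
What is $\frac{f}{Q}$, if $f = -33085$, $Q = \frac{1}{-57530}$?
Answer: $1903380050$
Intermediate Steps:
$Q = - \frac{1}{57530} \approx -1.7382 \cdot 10^{-5}$
$\frac{f}{Q} = - \frac{33085}{- \frac{1}{57530}} = \left(-33085\right) \left(-57530\right) = 1903380050$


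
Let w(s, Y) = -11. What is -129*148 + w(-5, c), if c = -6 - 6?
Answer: -19103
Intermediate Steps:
c = -12
-129*148 + w(-5, c) = -129*148 - 11 = -19092 - 11 = -19103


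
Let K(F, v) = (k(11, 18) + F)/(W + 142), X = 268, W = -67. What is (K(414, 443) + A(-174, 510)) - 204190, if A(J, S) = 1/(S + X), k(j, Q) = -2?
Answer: -11914165889/58350 ≈ -2.0418e+5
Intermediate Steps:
K(F, v) = -2/75 + F/75 (K(F, v) = (-2 + F)/(-67 + 142) = (-2 + F)/75 = (-2 + F)*(1/75) = -2/75 + F/75)
A(J, S) = 1/(268 + S) (A(J, S) = 1/(S + 268) = 1/(268 + S))
(K(414, 443) + A(-174, 510)) - 204190 = ((-2/75 + (1/75)*414) + 1/(268 + 510)) - 204190 = ((-2/75 + 138/25) + 1/778) - 204190 = (412/75 + 1/778) - 204190 = 320611/58350 - 204190 = -11914165889/58350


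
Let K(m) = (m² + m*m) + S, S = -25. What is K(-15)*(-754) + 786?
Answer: -319664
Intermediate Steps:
K(m) = -25 + 2*m² (K(m) = (m² + m*m) - 25 = (m² + m²) - 25 = 2*m² - 25 = -25 + 2*m²)
K(-15)*(-754) + 786 = (-25 + 2*(-15)²)*(-754) + 786 = (-25 + 2*225)*(-754) + 786 = (-25 + 450)*(-754) + 786 = 425*(-754) + 786 = -320450 + 786 = -319664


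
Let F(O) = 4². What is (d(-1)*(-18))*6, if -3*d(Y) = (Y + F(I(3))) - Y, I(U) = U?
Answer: 576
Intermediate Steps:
F(O) = 16
d(Y) = -16/3 (d(Y) = -((Y + 16) - Y)/3 = -((16 + Y) - Y)/3 = -⅓*16 = -16/3)
(d(-1)*(-18))*6 = -16/3*(-18)*6 = 96*6 = 576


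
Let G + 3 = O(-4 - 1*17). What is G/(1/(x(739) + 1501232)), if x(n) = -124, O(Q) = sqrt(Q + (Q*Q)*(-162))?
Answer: -4503324 + 1501108*I*sqrt(71463) ≈ -4.5033e+6 + 4.0128e+8*I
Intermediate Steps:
O(Q) = sqrt(Q - 162*Q**2) (O(Q) = sqrt(Q + Q**2*(-162)) = sqrt(Q - 162*Q**2))
G = -3 + I*sqrt(71463) (G = -3 + sqrt((-4 - 1*17)*(1 - 162*(-4 - 1*17))) = -3 + sqrt((-4 - 17)*(1 - 162*(-4 - 17))) = -3 + sqrt(-21*(1 - 162*(-21))) = -3 + sqrt(-21*(1 + 3402)) = -3 + sqrt(-21*3403) = -3 + sqrt(-71463) = -3 + I*sqrt(71463) ≈ -3.0 + 267.33*I)
G/(1/(x(739) + 1501232)) = (-3 + I*sqrt(71463))/(1/(-124 + 1501232)) = (-3 + I*sqrt(71463))/(1/1501108) = (-3 + I*sqrt(71463))*1501108 = -4503324 + 1501108*I*sqrt(71463)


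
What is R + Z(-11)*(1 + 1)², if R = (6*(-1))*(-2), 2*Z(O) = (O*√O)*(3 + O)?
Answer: 12 + 176*I*√11 ≈ 12.0 + 583.73*I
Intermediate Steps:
Z(O) = O^(3/2)*(3 + O)/2 (Z(O) = ((O*√O)*(3 + O))/2 = (O^(3/2)*(3 + O))/2 = O^(3/2)*(3 + O)/2)
R = 12 (R = -6*(-2) = 12)
R + Z(-11)*(1 + 1)² = 12 + ((-11)^(3/2)*(3 - 11)/2)*(1 + 1)² = 12 + ((½)*(-11*I*√11)*(-8))*2² = 12 + (44*I*√11)*4 = 12 + 176*I*√11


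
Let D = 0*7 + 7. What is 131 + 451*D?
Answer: 3288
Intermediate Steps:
D = 7 (D = 0 + 7 = 7)
131 + 451*D = 131 + 451*7 = 131 + 3157 = 3288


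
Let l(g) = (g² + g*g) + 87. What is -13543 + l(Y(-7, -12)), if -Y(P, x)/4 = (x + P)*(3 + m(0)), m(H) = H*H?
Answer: 90512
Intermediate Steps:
m(H) = H²
Y(P, x) = -12*P - 12*x (Y(P, x) = -4*(x + P)*(3 + 0²) = -4*(P + x)*(3 + 0) = -4*(P + x)*3 = -4*(3*P + 3*x) = -12*P - 12*x)
l(g) = 87 + 2*g² (l(g) = (g² + g²) + 87 = 2*g² + 87 = 87 + 2*g²)
-13543 + l(Y(-7, -12)) = -13543 + (87 + 2*(-12*(-7) - 12*(-12))²) = -13543 + (87 + 2*(84 + 144)²) = -13543 + (87 + 2*228²) = -13543 + (87 + 2*51984) = -13543 + (87 + 103968) = -13543 + 104055 = 90512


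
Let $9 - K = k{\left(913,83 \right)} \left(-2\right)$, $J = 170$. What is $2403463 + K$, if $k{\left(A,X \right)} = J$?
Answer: $2403812$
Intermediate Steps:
$k{\left(A,X \right)} = 170$
$K = 349$ ($K = 9 - 170 \left(-2\right) = 9 - -340 = 9 + 340 = 349$)
$2403463 + K = 2403463 + 349 = 2403812$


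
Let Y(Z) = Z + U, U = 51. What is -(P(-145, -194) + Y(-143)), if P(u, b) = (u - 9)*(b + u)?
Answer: -52114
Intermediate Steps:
P(u, b) = (-9 + u)*(b + u)
Y(Z) = 51 + Z (Y(Z) = Z + 51 = 51 + Z)
-(P(-145, -194) + Y(-143)) = -(((-145)² - 9*(-194) - 9*(-145) - 194*(-145)) + (51 - 143)) = -((21025 + 1746 + 1305 + 28130) - 92) = -(52206 - 92) = -1*52114 = -52114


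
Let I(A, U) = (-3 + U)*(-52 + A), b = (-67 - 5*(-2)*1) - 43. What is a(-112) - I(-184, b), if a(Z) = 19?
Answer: -24289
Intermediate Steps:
b = -100 (b = (-67 + 10*1) - 43 = (-67 + 10) - 43 = -57 - 43 = -100)
I(A, U) = (-52 + A)*(-3 + U)
a(-112) - I(-184, b) = 19 - (156 - 52*(-100) - 3*(-184) - 184*(-100)) = 19 - (156 + 5200 + 552 + 18400) = 19 - 1*24308 = 19 - 24308 = -24289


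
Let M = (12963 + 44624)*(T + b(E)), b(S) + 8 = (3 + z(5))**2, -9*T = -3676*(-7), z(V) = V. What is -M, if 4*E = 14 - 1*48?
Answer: 1452804836/9 ≈ 1.6142e+8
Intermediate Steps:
E = -17/2 (E = (14 - 1*48)/4 = (14 - 48)/4 = (1/4)*(-34) = -17/2 ≈ -8.5000)
T = -25732/9 (T = -(-3676)*(-7)/9 = -1/9*25732 = -25732/9 ≈ -2859.1)
b(S) = 56 (b(S) = -8 + (3 + 5)**2 = -8 + 8**2 = -8 + 64 = 56)
M = -1452804836/9 (M = (12963 + 44624)*(-25732/9 + 56) = 57587*(-25228/9) = -1452804836/9 ≈ -1.6142e+8)
-M = -1*(-1452804836/9) = 1452804836/9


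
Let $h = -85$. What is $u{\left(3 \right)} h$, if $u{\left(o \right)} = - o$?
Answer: $255$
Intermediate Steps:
$u{\left(3 \right)} h = \left(-1\right) 3 \left(-85\right) = \left(-3\right) \left(-85\right) = 255$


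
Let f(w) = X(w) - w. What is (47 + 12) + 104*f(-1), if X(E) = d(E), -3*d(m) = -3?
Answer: 267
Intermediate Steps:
d(m) = 1 (d(m) = -⅓*(-3) = 1)
X(E) = 1
f(w) = 1 - w
(47 + 12) + 104*f(-1) = (47 + 12) + 104*(1 - 1*(-1)) = 59 + 104*(1 + 1) = 59 + 104*2 = 59 + 208 = 267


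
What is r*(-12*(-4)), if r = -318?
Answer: -15264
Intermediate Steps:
r*(-12*(-4)) = -(-3816)*(-4) = -318*48 = -15264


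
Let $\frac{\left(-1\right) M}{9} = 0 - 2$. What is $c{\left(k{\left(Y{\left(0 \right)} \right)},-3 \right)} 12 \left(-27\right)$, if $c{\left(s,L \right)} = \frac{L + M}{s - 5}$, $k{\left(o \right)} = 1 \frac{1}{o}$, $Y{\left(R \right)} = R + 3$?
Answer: $\frac{7290}{7} \approx 1041.4$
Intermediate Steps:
$Y{\left(R \right)} = 3 + R$
$k{\left(o \right)} = \frac{1}{o}$
$M = 18$ ($M = - 9 \left(0 - 2\right) = \left(-9\right) \left(-2\right) = 18$)
$c{\left(s,L \right)} = \frac{18 + L}{-5 + s}$ ($c{\left(s,L \right)} = \frac{L + 18}{s - 5} = \frac{18 + L}{-5 + s}$)
$c{\left(k{\left(Y{\left(0 \right)} \right)},-3 \right)} 12 \left(-27\right) = \frac{18 - 3}{-5 + \frac{1}{3 + 0}} \cdot 12 \left(-27\right) = \frac{1}{-5 + \frac{1}{3}} \cdot 15 \cdot 12 \left(-27\right) = \frac{1}{- \frac{14}{3}} \cdot 15 \cdot 12 \left(-27\right) = \left(- \frac{3}{14}\right) 15 \cdot 12 \left(-27\right) = \left(- \frac{45}{14}\right) 12 \left(-27\right) = \left(- \frac{270}{7}\right) \left(-27\right) = \frac{7290}{7}$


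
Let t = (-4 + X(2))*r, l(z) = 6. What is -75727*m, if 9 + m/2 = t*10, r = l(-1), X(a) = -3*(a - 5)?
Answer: -44073114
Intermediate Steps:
X(a) = 15 - 3*a (X(a) = -3*(-5 + a) = 15 - 3*a)
r = 6
t = 30 (t = (-4 + (15 - 3*2))*6 = (-4 + (15 - 6))*6 = (-4 + 9)*6 = 5*6 = 30)
m = 582 (m = -18 + 2*(30*10) = -18 + 2*300 = -18 + 600 = 582)
-75727*m = -75727*582 = -44073114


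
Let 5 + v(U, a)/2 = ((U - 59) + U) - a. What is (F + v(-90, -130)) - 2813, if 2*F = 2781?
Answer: -3301/2 ≈ -1650.5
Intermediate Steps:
F = 2781/2 (F = (½)*2781 = 2781/2 ≈ 1390.5)
v(U, a) = -128 - 2*a + 4*U (v(U, a) = -10 + 2*(((U - 59) + U) - a) = -10 + 2*(((-59 + U) + U) - a) = -10 + 2*((-59 + 2*U) - a) = -10 + 2*(-59 - a + 2*U) = -10 + (-118 - 2*a + 4*U) = -128 - 2*a + 4*U)
(F + v(-90, -130)) - 2813 = (2781/2 + (-128 - 2*(-130) + 4*(-90))) - 2813 = (2781/2 + (-128 + 260 - 360)) - 2813 = (2781/2 - 228) - 2813 = 2325/2 - 2813 = -3301/2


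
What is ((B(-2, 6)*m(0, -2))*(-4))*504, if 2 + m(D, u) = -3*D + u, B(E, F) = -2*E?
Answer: 32256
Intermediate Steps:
m(D, u) = -2 + u - 3*D (m(D, u) = -2 + (-3*D + u) = -2 + (u - 3*D) = -2 + u - 3*D)
((B(-2, 6)*m(0, -2))*(-4))*504 = (((-2*(-2))*(-2 - 2 - 3*0))*(-4))*504 = ((4*(-2 - 2 + 0))*(-4))*504 = ((4*(-4))*(-4))*504 = -16*(-4)*504 = 64*504 = 32256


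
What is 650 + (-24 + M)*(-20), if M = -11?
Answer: 1350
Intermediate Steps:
650 + (-24 + M)*(-20) = 650 + (-24 - 11)*(-20) = 650 - 35*(-20) = 650 + 700 = 1350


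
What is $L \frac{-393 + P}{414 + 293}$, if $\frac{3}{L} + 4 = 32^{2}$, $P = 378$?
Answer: $- \frac{3}{48076} \approx -6.2401 \cdot 10^{-5}$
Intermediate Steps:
$L = \frac{1}{340}$ ($L = \frac{3}{-4 + 32^{2}} = \frac{3}{-4 + 1024} = \frac{3}{1020} = 3 \cdot \frac{1}{1020} = \frac{1}{340} \approx 0.0029412$)
$L \frac{-393 + P}{414 + 293} = \frac{\left(-393 + 378\right) \frac{1}{414 + 293}}{340} = \frac{\left(-15\right) \frac{1}{707}}{340} = \frac{1}{340} \left(- \frac{15}{707}\right) = - \frac{3}{48076}$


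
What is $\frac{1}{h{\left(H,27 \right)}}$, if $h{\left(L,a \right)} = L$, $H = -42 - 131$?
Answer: $- \frac{1}{173} \approx -0.0057803$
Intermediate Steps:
$H = -173$ ($H = -42 - 131 = -173$)
$\frac{1}{h{\left(H,27 \right)}} = \frac{1}{-173} = - \frac{1}{173}$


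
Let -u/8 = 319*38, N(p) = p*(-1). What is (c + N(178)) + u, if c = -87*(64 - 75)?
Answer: -96197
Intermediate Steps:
N(p) = -p
c = 957 (c = -87*(-11) = 957)
u = -96976 (u = -2552*38 = -8*12122 = -96976)
(c + N(178)) + u = (957 - 1*178) - 96976 = (957 - 178) - 96976 = 779 - 96976 = -96197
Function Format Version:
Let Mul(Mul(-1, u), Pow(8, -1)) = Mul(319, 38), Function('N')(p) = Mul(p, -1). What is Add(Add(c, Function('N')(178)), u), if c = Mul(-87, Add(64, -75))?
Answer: -96197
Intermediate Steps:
Function('N')(p) = Mul(-1, p)
c = 957 (c = Mul(-87, -11) = 957)
u = -96976 (u = Mul(-8, Mul(319, 38)) = Mul(-8, 12122) = -96976)
Add(Add(c, Function('N')(178)), u) = Add(Add(957, Mul(-1, 178)), -96976) = Add(Add(957, -178), -96976) = Add(779, -96976) = -96197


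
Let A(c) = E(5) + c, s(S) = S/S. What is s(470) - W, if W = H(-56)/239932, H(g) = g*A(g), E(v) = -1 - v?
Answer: 8445/8569 ≈ 0.98553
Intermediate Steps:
s(S) = 1
A(c) = -6 + c (A(c) = (-1 - 1*5) + c = (-1 - 5) + c = -6 + c)
H(g) = g*(-6 + g)
W = 124/8569 (W = -56*(-6 - 56)/239932 = -56*(-62)*(1/239932) = 3472*(1/239932) = 124/8569 ≈ 0.014471)
s(470) - W = 1 - 1*124/8569 = 1 - 124/8569 = 8445/8569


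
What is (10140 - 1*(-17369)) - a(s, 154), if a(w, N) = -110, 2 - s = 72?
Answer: 27619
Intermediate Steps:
s = -70 (s = 2 - 1*72 = 2 - 72 = -70)
(10140 - 1*(-17369)) - a(s, 154) = (10140 - 1*(-17369)) - 1*(-110) = (10140 + 17369) + 110 = 27509 + 110 = 27619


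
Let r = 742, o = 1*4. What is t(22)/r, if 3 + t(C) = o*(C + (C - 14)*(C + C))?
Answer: 1493/742 ≈ 2.0121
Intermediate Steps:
o = 4
t(C) = -3 + 4*C + 8*C*(-14 + C) (t(C) = -3 + 4*(C + (C - 14)*(C + C)) = -3 + 4*(C + (-14 + C)*(2*C)) = -3 + 4*(C + 2*C*(-14 + C)) = -3 + (4*C + 8*C*(-14 + C)) = -3 + 4*C + 8*C*(-14 + C))
t(22)/r = (-3 - 108*22 + 8*22²)/742 = (-3 - 2376 + 8*484)*(1/742) = (-3 - 2376 + 3872)*(1/742) = 1493*(1/742) = 1493/742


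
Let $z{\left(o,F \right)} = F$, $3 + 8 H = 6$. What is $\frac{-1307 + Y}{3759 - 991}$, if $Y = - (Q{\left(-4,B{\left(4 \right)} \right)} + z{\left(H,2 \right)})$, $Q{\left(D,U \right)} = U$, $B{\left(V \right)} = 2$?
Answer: $- \frac{1311}{2768} \approx -0.47363$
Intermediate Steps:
$H = \frac{3}{8}$ ($H = - \frac{3}{8} + \frac{1}{8} \cdot 6 = - \frac{3}{8} + \frac{3}{4} = \frac{3}{8} \approx 0.375$)
$Y = -4$ ($Y = - (2 + 2) = \left(-1\right) 4 = -4$)
$\frac{-1307 + Y}{3759 - 991} = \frac{-1307 - 4}{3759 - 991} = - \frac{1311}{2768}$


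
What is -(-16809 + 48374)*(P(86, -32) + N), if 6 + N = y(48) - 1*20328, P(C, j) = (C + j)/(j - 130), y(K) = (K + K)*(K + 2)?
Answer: 1471023695/3 ≈ 4.9034e+8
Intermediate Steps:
y(K) = 2*K*(2 + K) (y(K) = (2*K)*(2 + K) = 2*K*(2 + K))
P(C, j) = (C + j)/(-130 + j)
N = -15534 (N = -6 + (2*48*(2 + 48) - 1*20328) = -6 + (2*48*50 - 20328) = -6 + (4800 - 20328) = -6 - 15528 = -15534)
-(-16809 + 48374)*(P(86, -32) + N) = -(-16809 + 48374)*((86 - 32)/(-130 - 32) - 15534) = -31565*(54/(-162) - 15534) = -31565*(-1/162*54 - 15534) = -31565*(-⅓ - 15534) = -31565*(-46603)/3 = -1*(-1471023695/3) = 1471023695/3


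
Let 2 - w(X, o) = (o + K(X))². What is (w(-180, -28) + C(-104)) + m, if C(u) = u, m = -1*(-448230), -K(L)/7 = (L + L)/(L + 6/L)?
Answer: 13020801768944/29170801 ≈ 4.4636e+5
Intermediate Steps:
K(L) = -14*L/(L + 6/L) (K(L) = -7*(L + L)/(L + 6/L) = -7*2*L/(L + 6/L) = -14*L/(L + 6/L))
w(X, o) = 2 - (o - 14*X²/(6 + X²))²
m = 448230
(w(-180, -28) + C(-104)) + m = ((2 - (-6*(-28) + 14*(-180)² - 1*(-28)*(-180)²)²/(6 + (-180)²)²) - 104) + 448230 = ((2 - (168 + 14*32400 - 1*(-28)*32400)²/(6 + 32400)²) - 104) + 448230 = ((2 - 1*(168 + 453600 + 907200)²/32406²) - 104) + 448230 = ((2 - 1*1/1050148836*1360968²) - 104) + 448230 = ((2 - 1*1/1050148836*1852233897024) - 104) + 448230 = ((2 - 51450941584/29170801) - 104) + 448230 = (-51392599982/29170801 - 104) + 448230 = -54426363286/29170801 + 448230 = 13020801768944/29170801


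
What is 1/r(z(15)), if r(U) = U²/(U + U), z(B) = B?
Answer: 2/15 ≈ 0.13333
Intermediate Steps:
r(U) = U/2 (r(U) = U²/((2*U)) = (1/(2*U))*U² = U/2)
1/r(z(15)) = 1/((½)*15) = 1/(15/2) = 2/15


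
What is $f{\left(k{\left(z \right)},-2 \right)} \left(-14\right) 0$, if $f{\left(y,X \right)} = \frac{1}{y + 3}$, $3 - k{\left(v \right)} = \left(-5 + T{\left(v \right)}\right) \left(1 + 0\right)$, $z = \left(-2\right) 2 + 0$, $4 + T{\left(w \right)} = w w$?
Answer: $0$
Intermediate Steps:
$T{\left(w \right)} = -4 + w^{2}$ ($T{\left(w \right)} = -4 + w w = -4 + w^{2}$)
$z = -4$ ($z = -4 + 0 = -4$)
$k{\left(v \right)} = 12 - v^{2}$ ($k{\left(v \right)} = 3 - \left(-5 + \left(-4 + v^{2}\right)\right) \left(1 + 0\right) = 3 - \left(-9 + v^{2}\right) 1 = 3 - \left(-9 + v^{2}\right) = 12 - v^{2}$)
$f{\left(y,X \right)} = \frac{1}{3 + y}$
$f{\left(k{\left(z \right)},-2 \right)} \left(-14\right) 0 = \frac{1}{3 + \left(12 - \left(-4\right)^{2}\right)} \left(-14\right) 0 = \frac{1}{3 + \left(12 - 16\right)} \left(-14\right) 0 = \frac{1}{3 - 4} \left(-14\right) 0 = \frac{1}{-1} \left(-14\right) 0 = \left(-1\right) \left(-14\right) 0 = 14 \cdot 0 = 0$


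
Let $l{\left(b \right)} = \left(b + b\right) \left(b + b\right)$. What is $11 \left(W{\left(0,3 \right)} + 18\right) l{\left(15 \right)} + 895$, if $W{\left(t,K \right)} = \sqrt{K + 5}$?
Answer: $179095 + 19800 \sqrt{2} \approx 2.071 \cdot 10^{5}$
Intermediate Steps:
$W{\left(t,K \right)} = \sqrt{5 + K}$
$l{\left(b \right)} = 4 b^{2}$ ($l{\left(b \right)} = 2 b 2 b = 4 b^{2}$)
$11 \left(W{\left(0,3 \right)} + 18\right) l{\left(15 \right)} + 895 = 11 \left(\sqrt{5 + 3} + 18\right) 4 \cdot 15^{2} + 895 = 11 \left(\sqrt{8} + 18\right) 4 \cdot 225 + 895 = 11 \left(2 \sqrt{2} + 18\right) 900 + 895 = 11 \left(18 + 2 \sqrt{2}\right) 900 + 895 = \left(198 + 22 \sqrt{2}\right) 900 + 895 = \left(178200 + 19800 \sqrt{2}\right) + 895 = 179095 + 19800 \sqrt{2}$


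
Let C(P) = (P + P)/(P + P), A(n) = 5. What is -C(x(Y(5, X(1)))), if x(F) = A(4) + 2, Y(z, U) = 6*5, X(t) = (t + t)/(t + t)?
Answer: -1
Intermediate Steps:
X(t) = 1 (X(t) = (2*t)/((2*t)) = (2*t)*(1/(2*t)) = 1)
Y(z, U) = 30
x(F) = 7 (x(F) = 5 + 2 = 7)
C(P) = 1 (C(P) = (2*P)/((2*P)) = (2*P)*(1/(2*P)) = 1)
-C(x(Y(5, X(1)))) = -1*1 = -1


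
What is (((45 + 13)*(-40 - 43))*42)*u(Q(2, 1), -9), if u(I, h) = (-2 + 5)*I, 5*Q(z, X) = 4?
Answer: -2426256/5 ≈ -4.8525e+5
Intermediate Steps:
Q(z, X) = ⅘ (Q(z, X) = (⅕)*4 = ⅘)
u(I, h) = 3*I
(((45 + 13)*(-40 - 43))*42)*u(Q(2, 1), -9) = (((45 + 13)*(-40 - 43))*42)*(3*(⅘)) = ((58*(-83))*42)*(12/5) = -4814*42*(12/5) = -202188*12/5 = -2426256/5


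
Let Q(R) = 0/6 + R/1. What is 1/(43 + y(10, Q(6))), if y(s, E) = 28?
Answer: 1/71 ≈ 0.014085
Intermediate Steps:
Q(R) = R (Q(R) = 0*(1/6) + R*1 = 0 + R = R)
1/(43 + y(10, Q(6))) = 1/(43 + 28) = 1/71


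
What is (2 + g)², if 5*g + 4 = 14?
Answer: 16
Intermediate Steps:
g = 2 (g = -⅘ + (⅕)*14 = -⅘ + 14/5 = 2)
(2 + g)² = (2 + 2)² = 4² = 16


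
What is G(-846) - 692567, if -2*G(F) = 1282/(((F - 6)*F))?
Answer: -499196753705/720792 ≈ -6.9257e+5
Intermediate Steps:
G(F) = -641/(F*(-6 + F)) (G(F) = -641/((F - 6)*F) = -641/((-6 + F)*F) = -641/(F*(-6 + F)))
G(-846) - 692567 = -641/(-846*(-6 - 846)) - 692567 = -641*(-1/846)/(-852) - 692567 = -641*(-1/846)*(-1/852) - 692567 = -641/720792 - 692567 = -499196753705/720792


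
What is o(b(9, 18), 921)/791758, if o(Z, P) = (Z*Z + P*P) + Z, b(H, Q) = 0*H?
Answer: 848241/791758 ≈ 1.0713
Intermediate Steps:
b(H, Q) = 0
o(Z, P) = Z + P² + Z² (o(Z, P) = (Z² + P²) + Z = (P² + Z²) + Z = Z + P² + Z²)
o(b(9, 18), 921)/791758 = (0 + 921² + 0²)/791758 = (0 + 848241 + 0)*(1/791758) = 848241*(1/791758) = 848241/791758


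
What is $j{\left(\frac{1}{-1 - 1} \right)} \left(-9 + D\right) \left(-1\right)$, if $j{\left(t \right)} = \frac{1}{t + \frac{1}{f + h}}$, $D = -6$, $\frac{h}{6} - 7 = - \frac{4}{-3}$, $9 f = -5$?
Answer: $- \frac{13350}{427} \approx -31.265$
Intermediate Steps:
$f = - \frac{5}{9}$ ($f = \frac{1}{9} \left(-5\right) = - \frac{5}{9} \approx -0.55556$)
$h = 50$ ($h = 42 + 6 \left(- \frac{4}{-3}\right) = 42 + 6 \left(\left(-4\right) \left(- \frac{1}{3}\right)\right) = 42 + 6 \cdot \frac{4}{3} = 42 + 8 = 50$)
$j{\left(t \right)} = \frac{1}{\frac{9}{445} + t}$ ($j{\left(t \right)} = \frac{1}{t + \frac{1}{- \frac{5}{9} + 50}} = \frac{1}{t + \frac{1}{\frac{445}{9}}} = \frac{1}{t + \frac{9}{445}} = \frac{1}{\frac{9}{445} + t}$)
$j{\left(\frac{1}{-1 - 1} \right)} \left(-9 + D\right) \left(-1\right) = \frac{445}{9 + \frac{445}{-1 - 1}} \left(-9 - 6\right) \left(-1\right) = \frac{445}{9 + \frac{445}{-2}} \left(-15\right) \left(-1\right) = \frac{445}{9 + 445 \left(- \frac{1}{2}\right)} \left(-15\right) \left(-1\right) = \frac{445}{9 - \frac{445}{2}} \left(-15\right) \left(-1\right) = \frac{445}{- \frac{427}{2}} \left(-15\right) \left(-1\right) = 445 \left(- \frac{2}{427}\right) \left(-15\right) \left(-1\right) = \left(- \frac{890}{427}\right) \left(-15\right) \left(-1\right) = \frac{13350}{427} \left(-1\right) = - \frac{13350}{427}$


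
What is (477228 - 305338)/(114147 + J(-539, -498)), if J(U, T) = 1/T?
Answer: 17120244/11369041 ≈ 1.5059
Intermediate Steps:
(477228 - 305338)/(114147 + J(-539, -498)) = (477228 - 305338)/(114147 + 1/(-498)) = 171890/(114147 - 1/498) = 171890/(56845205/498) = 171890*(498/56845205) = 17120244/11369041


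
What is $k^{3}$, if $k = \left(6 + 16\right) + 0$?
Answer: $10648$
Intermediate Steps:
$k = 22$ ($k = 22 + 0 = 22$)
$k^{3} = 22^{3} = 10648$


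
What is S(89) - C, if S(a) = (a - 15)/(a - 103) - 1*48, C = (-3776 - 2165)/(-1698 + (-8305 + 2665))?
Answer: -2778661/51366 ≈ -54.095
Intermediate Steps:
C = 5941/7338 (C = -5941/(-1698 - 5640) = -5941/(-7338) = -5941*(-1/7338) = 5941/7338 ≈ 0.80962)
S(a) = -48 + (-15 + a)/(-103 + a) (S(a) = (-15 + a)/(-103 + a) - 48 = -48 + (-15 + a)/(-103 + a))
S(89) - C = (4929 - 47*89)/(-103 + 89) - 1*5941/7338 = (4929 - 4183)/(-14) - 5941/7338 = -1/14*746 - 5941/7338 = -373/7 - 5941/7338 = -2778661/51366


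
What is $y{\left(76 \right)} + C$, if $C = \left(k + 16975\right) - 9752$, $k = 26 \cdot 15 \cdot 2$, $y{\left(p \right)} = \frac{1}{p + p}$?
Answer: $\frac{1216457}{152} \approx 8003.0$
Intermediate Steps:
$y{\left(p \right)} = \frac{1}{2 p}$
$k = 780$ ($k = 390 \cdot 2 = 780$)
$C = 8003$ ($C = \left(780 + 16975\right) - 9752 = 17755 - 9752 = 8003$)
$y{\left(76 \right)} + C = \frac{1}{2 \cdot 76} + 8003 = \frac{1}{2} \cdot \frac{1}{76} + 8003 = \frac{1}{152} + 8003 = \frac{1216457}{152}$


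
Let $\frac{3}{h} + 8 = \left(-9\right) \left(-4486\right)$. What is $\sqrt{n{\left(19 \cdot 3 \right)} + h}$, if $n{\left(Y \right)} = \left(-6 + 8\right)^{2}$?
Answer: $\frac{\sqrt{6517776922}}{40366} \approx 2.0$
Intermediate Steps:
$n{\left(Y \right)} = 4$ ($n{\left(Y \right)} = 2^{2} = 4$)
$h = \frac{3}{40366}$ ($h = \frac{3}{-8 - -40374} = \frac{3}{-8 + 40374} = \frac{3}{40366} \approx 7.432 \cdot 10^{-5}$)
$\sqrt{n{\left(19 \cdot 3 \right)} + h} = \sqrt{4 + \frac{3}{40366}} = \sqrt{\frac{161467}{40366}} = \frac{\sqrt{6517776922}}{40366}$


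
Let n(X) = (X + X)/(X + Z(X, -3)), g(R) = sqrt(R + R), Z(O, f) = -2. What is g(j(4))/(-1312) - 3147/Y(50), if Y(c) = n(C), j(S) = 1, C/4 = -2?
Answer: -15735/8 - sqrt(2)/1312 ≈ -1966.9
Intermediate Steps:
C = -8 (C = 4*(-2) = -8)
g(R) = sqrt(2)*sqrt(R) (g(R) = sqrt(2*R) = sqrt(2)*sqrt(R))
n(X) = 2*X/(-2 + X) (n(X) = (X + X)/(X - 2) = (2*X)/(-2 + X) = 2*X/(-2 + X))
Y(c) = 8/5 (Y(c) = 2*(-8)/(-2 - 8) = 2*(-8)/(-10) = 2*(-8)*(-1/10) = 8/5)
g(j(4))/(-1312) - 3147/Y(50) = (sqrt(2)*sqrt(1))/(-1312) - 3147/8/5 = (sqrt(2)*1)*(-1/1312) - 3147*5/8 = sqrt(2)*(-1/1312) - 15735/8 = -sqrt(2)/1312 - 15735/8 = -15735/8 - sqrt(2)/1312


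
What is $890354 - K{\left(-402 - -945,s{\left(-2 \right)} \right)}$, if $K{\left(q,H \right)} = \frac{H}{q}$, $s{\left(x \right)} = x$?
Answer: $\frac{483462224}{543} \approx 8.9035 \cdot 10^{5}$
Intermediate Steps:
$890354 - K{\left(-402 - -945,s{\left(-2 \right)} \right)} = 890354 - - \frac{2}{-402 - -945} = 890354 - - \frac{2}{-402 + 945} = 890354 - - \frac{2}{543} = 890354 + \frac{2}{543} = \frac{483462224}{543}$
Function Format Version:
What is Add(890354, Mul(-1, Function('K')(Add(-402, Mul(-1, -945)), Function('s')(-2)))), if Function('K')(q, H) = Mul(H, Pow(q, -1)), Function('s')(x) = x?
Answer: Rational(483462224, 543) ≈ 8.9035e+5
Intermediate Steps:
Add(890354, Mul(-1, Function('K')(Add(-402, Mul(-1, -945)), Function('s')(-2)))) = Add(890354, Mul(-1, Mul(-2, Pow(Add(-402, Mul(-1, -945)), -1)))) = Add(890354, Mul(-1, Mul(-2, Pow(Add(-402, 945), -1)))) = Add(890354, Mul(-1, Mul(-2, Pow(543, -1)))) = Add(890354, Mul(-1, Mul(-2, Rational(1, 543)))) = Add(890354, Mul(-1, Rational(-2, 543))) = Add(890354, Rational(2, 543)) = Rational(483462224, 543)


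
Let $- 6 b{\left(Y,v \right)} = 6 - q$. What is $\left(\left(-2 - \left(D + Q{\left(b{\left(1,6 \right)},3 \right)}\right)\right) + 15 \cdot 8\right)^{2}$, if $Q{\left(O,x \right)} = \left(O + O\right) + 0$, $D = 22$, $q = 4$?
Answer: $\frac{84100}{9} \approx 9344.4$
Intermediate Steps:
$b{\left(Y,v \right)} = - \frac{1}{3}$ ($b{\left(Y,v \right)} = - \frac{6 - 4}{6} = \left(- \frac{1}{6}\right) 2 = - \frac{1}{3}$)
$Q{\left(O,x \right)} = 2 O$ ($Q{\left(O,x \right)} = 2 O + 0 = 2 O$)
$\left(\left(-2 - \left(D + Q{\left(b{\left(1,6 \right)},3 \right)}\right)\right) + 15 \cdot 8\right)^{2} = \left(\left(-2 - \left(22 + 2 \left(- \frac{1}{3}\right)\right)\right) + 15 \cdot 8\right)^{2} = \left(\left(-2 - \left(22 - \frac{2}{3}\right)\right) + 120\right)^{2} = \left(\left(-2 - \frac{64}{3}\right) + 120\right)^{2} = \left(- \frac{70}{3} + 120\right)^{2} = \left(\frac{290}{3}\right)^{2} = \frac{84100}{9}$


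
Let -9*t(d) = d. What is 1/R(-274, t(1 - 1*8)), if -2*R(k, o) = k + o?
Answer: 18/2459 ≈ 0.0073200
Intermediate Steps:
t(d) = -d/9
R(k, o) = -k/2 - o/2 (R(k, o) = -(k + o)/2 = -k/2 - o/2)
1/R(-274, t(1 - 1*8)) = 1/(-1/2*(-274) - (-1)*(1 - 1*8)/18) = 1/(137 - (-1)*(1 - 8)/18) = 1/(137 - (-1)*(-7)/18) = 1/(137 - 1/2*7/9) = 1/(137 - 7/18) = 1/(2459/18) = 18/2459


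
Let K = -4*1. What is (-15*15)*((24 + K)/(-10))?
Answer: 450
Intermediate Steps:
K = -4
(-15*15)*((24 + K)/(-10)) = (-15*15)*((24 - 4)/(-10)) = -4500*(-1)/10 = -225*(-2) = 450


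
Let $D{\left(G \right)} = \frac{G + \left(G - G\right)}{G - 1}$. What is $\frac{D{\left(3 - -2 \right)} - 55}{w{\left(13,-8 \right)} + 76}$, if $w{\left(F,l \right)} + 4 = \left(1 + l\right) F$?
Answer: $\frac{215}{76} \approx 2.8289$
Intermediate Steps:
$w{\left(F,l \right)} = -4 + F \left(1 + l\right)$ ($w{\left(F,l \right)} = -4 + \left(1 + l\right) F = -4 + F \left(1 + l\right)$)
$D{\left(G \right)} = \frac{G}{-1 + G}$ ($D{\left(G \right)} = \frac{G + 0}{-1 + G} = \frac{G}{-1 + G}$)
$\frac{D{\left(3 - -2 \right)} - 55}{w{\left(13,-8 \right)} + 76} = \frac{\frac{3 - -2}{-1 + \left(3 - -2\right)} - 55}{\left(-4 + 13 + 13 \left(-8\right)\right) + 76} = \frac{\frac{3 + 2}{-1 + \left(3 + 2\right)} - 55}{\left(-4 + 13 - 104\right) + 76} = \frac{\frac{5}{-1 + 5} - 55}{-95 + 76} = \frac{\frac{5}{4} - 55}{-19} = - \frac{5 \cdot \frac{1}{4} - 55}{19} = - \frac{\frac{5}{4} - 55}{19} = \left(- \frac{1}{19}\right) \left(- \frac{215}{4}\right) = \frac{215}{76}$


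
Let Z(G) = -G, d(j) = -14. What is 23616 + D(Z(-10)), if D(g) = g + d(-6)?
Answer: 23612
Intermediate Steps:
D(g) = -14 + g (D(g) = g - 14 = -14 + g)
23616 + D(Z(-10)) = 23616 + (-14 - 1*(-10)) = 23616 + (-14 + 10) = 23616 - 4 = 23612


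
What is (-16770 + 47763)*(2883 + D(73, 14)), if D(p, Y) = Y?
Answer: 89786721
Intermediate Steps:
(-16770 + 47763)*(2883 + D(73, 14)) = (-16770 + 47763)*(2883 + 14) = 30993*2897 = 89786721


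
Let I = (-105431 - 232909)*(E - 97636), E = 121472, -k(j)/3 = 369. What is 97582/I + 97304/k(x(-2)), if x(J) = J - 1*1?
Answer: -130787495944039/1487932028280 ≈ -87.899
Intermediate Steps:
x(J) = -1 + J (x(J) = J - 1 = -1 + J)
k(j) = -1107 (k(j) = -3*369 = -1107)
I = -8064672240 (I = (-105431 - 232909)*(121472 - 97636) = -338340*23836 = -8064672240)
97582/I + 97304/k(x(-2)) = 97582/(-8064672240) + 97304/(-1107) = 97582*(-1/8064672240) + 97304*(-1/1107) = -48791/4032336120 - 97304/1107 = -130787495944039/1487932028280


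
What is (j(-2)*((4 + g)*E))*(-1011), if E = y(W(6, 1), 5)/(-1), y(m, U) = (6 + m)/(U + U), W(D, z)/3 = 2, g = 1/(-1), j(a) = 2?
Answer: 36396/5 ≈ 7279.2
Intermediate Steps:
g = -1
W(D, z) = 6 (W(D, z) = 3*2 = 6)
y(m, U) = (6 + m)/(2*U) (y(m, U) = (6 + m)/((2*U)) = (6 + m)*(1/(2*U)) = (6 + m)/(2*U))
E = -6/5 (E = ((½)*(6 + 6)/5)/(-1) = ((½)*(⅕)*12)*(-1) = (6/5)*(-1) = -6/5 ≈ -1.2000)
(j(-2)*((4 + g)*E))*(-1011) = (2*((4 - 1)*(-6/5)))*(-1011) = (2*(3*(-6/5)))*(-1011) = (2*(-18/5))*(-1011) = -36/5*(-1011) = 36396/5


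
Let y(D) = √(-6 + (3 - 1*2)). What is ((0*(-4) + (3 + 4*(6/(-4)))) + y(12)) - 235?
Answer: -238 + I*√5 ≈ -238.0 + 2.2361*I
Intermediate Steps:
y(D) = I*√5 (y(D) = √(-6 + (3 - 2)) = √(-6 + 1) = √(-5) = I*√5)
((0*(-4) + (3 + 4*(6/(-4)))) + y(12)) - 235 = ((0*(-4) + (3 + 4*(6/(-4)))) + I*√5) - 235 = ((0 + (3 + 4*(6*(-¼)))) + I*√5) - 235 = ((0 + (3 + 4*(-3/2))) + I*√5) - 235 = ((0 + (3 - 6)) + I*√5) - 235 = ((0 - 3) + I*√5) - 235 = (-3 + I*√5) - 235 = -238 + I*√5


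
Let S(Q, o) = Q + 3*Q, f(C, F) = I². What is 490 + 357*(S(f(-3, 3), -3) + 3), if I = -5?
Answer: 37261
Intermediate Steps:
f(C, F) = 25 (f(C, F) = (-5)² = 25)
S(Q, o) = 4*Q
490 + 357*(S(f(-3, 3), -3) + 3) = 490 + 357*(4*25 + 3) = 490 + 357*(100 + 3) = 490 + 357*103 = 490 + 36771 = 37261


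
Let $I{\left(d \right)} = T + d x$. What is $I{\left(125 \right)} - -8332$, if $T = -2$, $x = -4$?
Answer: $7830$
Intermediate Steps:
$I{\left(d \right)} = -2 - 4 d$ ($I{\left(d \right)} = -2 + d \left(-4\right) = -2 - 4 d$)
$I{\left(125 \right)} - -8332 = \left(-2 - 500\right) - -8332 = \left(-2 - 500\right) + 8332 = -502 + 8332 = 7830$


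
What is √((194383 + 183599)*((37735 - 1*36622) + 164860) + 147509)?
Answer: √62734953995 ≈ 2.5047e+5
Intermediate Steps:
√((194383 + 183599)*((37735 - 1*36622) + 164860) + 147509) = √(377982*((37735 - 36622) + 164860) + 147509) = √(377982*(1113 + 164860) + 147509) = √(377982*165973 + 147509) = √(62734806486 + 147509) = √62734953995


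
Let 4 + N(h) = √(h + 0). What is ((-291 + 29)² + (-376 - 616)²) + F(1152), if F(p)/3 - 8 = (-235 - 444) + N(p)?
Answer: 1050683 + 72*√2 ≈ 1.0508e+6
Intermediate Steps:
N(h) = -4 + √h (N(h) = -4 + √(h + 0) = -4 + √h)
F(p) = -2025 + 3*√p (F(p) = 24 + 3*((-235 - 444) + (-4 + √p)) = 24 + 3*(-679 + (-4 + √p)) = 24 + 3*(-683 + √p) = 24 + (-2049 + 3*√p) = -2025 + 3*√p)
((-291 + 29)² + (-376 - 616)²) + F(1152) = ((-291 + 29)² + (-376 - 616)²) + (-2025 + 3*√1152) = ((-262)² + (-992)²) + (-2025 + 3*(24*√2)) = (68644 + 984064) + (-2025 + 72*√2) = 1052708 + (-2025 + 72*√2) = 1050683 + 72*√2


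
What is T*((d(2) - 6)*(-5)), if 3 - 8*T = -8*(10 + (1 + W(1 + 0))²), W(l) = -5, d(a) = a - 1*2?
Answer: 3165/4 ≈ 791.25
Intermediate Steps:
d(a) = -2 + a (d(a) = a - 2 = -2 + a)
T = 211/8 (T = 3/8 - (-1)*(10 + (1 - 5)²) = 3/8 - (-1)*(10 + (-4)²) = 3/8 - (-1)*(10 + 16) = 3/8 - (-1)*26 = 3/8 - ⅛*(-208) = 3/8 + 26 = 211/8 ≈ 26.375)
T*((d(2) - 6)*(-5)) = 211*(((-2 + 2) - 6)*(-5))/8 = 211*((0 - 6)*(-5))/8 = 211*(-6*(-5))/8 = (211/8)*30 = 3165/4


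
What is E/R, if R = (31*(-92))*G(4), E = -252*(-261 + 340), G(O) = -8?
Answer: -4977/5704 ≈ -0.87255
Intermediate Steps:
E = -19908 (E = -252*79 = -19908)
R = 22816 (R = (31*(-92))*(-8) = -2852*(-8) = 22816)
E/R = -19908/22816 = -19908*1/22816 = -4977/5704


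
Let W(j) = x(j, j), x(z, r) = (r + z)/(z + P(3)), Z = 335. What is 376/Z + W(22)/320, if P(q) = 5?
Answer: 163169/144720 ≈ 1.1275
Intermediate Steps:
x(z, r) = (r + z)/(5 + z) (x(z, r) = (r + z)/(z + 5) = (r + z)/(5 + z))
W(j) = 2*j/(5 + j) (W(j) = (j + j)/(5 + j) = (2*j)/(5 + j) = 2*j/(5 + j))
376/Z + W(22)/320 = 376/335 + (2*22/(5 + 22))/320 = 376*(1/335) + (2*22/27)*(1/320) = 376/335 + (2*22*(1/27))*(1/320) = 376/335 + (44/27)*(1/320) = 376/335 + 11/2160 = 163169/144720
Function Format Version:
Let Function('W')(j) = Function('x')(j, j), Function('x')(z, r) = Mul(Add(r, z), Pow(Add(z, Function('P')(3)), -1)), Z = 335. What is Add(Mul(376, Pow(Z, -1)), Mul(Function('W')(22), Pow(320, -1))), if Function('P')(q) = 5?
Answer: Rational(163169, 144720) ≈ 1.1275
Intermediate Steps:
Function('x')(z, r) = Mul(Pow(Add(5, z), -1), Add(r, z)) (Function('x')(z, r) = Mul(Add(r, z), Pow(Add(z, 5), -1)) = Mul(Add(r, z), Pow(Add(5, z), -1)) = Mul(Pow(Add(5, z), -1), Add(r, z)))
Function('W')(j) = Mul(2, j, Pow(Add(5, j), -1)) (Function('W')(j) = Mul(Pow(Add(5, j), -1), Add(j, j)) = Mul(Pow(Add(5, j), -1), Mul(2, j)) = Mul(2, j, Pow(Add(5, j), -1)))
Add(Mul(376, Pow(Z, -1)), Mul(Function('W')(22), Pow(320, -1))) = Add(Mul(376, Pow(335, -1)), Mul(Mul(2, 22, Pow(Add(5, 22), -1)), Pow(320, -1))) = Add(Mul(376, Rational(1, 335)), Mul(Mul(2, 22, Pow(27, -1)), Rational(1, 320))) = Add(Rational(376, 335), Mul(Mul(2, 22, Rational(1, 27)), Rational(1, 320))) = Add(Rational(376, 335), Mul(Rational(44, 27), Rational(1, 320))) = Add(Rational(376, 335), Rational(11, 2160)) = Rational(163169, 144720)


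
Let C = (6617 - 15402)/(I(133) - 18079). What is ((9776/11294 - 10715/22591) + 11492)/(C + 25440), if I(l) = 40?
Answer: 3778140168207399/8363596698255895 ≈ 0.45174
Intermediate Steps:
C = 1255/2577 (C = (6617 - 15402)/(40 - 18079) = -8785/(-18039) = -8785*(-1/18039) = 1255/2577 ≈ 0.48700)
((9776/11294 - 10715/22591) + 11492)/(C + 25440) = ((9776/11294 - 10715/22591) + 11492)/(1255/2577 + 25440) = ((9776*(1/11294) - 10715*1/22591) + 11492)/(65560135/2577) = ((4888/5647 - 10715/22591) + 11492)*(2577/65560135) = (49917203/127571377 + 11492)*(2577/65560135) = (1466100181687/127571377)*(2577/65560135) = 3778140168207399/8363596698255895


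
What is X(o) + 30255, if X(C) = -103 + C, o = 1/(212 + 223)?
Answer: 13116121/435 ≈ 30152.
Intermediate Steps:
o = 1/435 ≈ 0.0022989
X(o) + 30255 = (-103 + 1/435) + 30255 = -44804/435 + 30255 = 13116121/435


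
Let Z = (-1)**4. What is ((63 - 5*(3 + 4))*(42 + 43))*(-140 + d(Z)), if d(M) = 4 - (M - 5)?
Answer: -314160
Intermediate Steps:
Z = 1
d(M) = 9 - M (d(M) = 4 - (-5 + M) = 4 + (5 - M) = 9 - M)
((63 - 5*(3 + 4))*(42 + 43))*(-140 + d(Z)) = ((63 - 5*(3 + 4))*(42 + 43))*(-140 + (9 - 1*1)) = ((63 - 5*7)*85)*(-140 + (9 - 1)) = ((63 - 35)*85)*(-140 + 8) = (28*85)*(-132) = 2380*(-132) = -314160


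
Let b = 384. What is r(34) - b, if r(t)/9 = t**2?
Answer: 10020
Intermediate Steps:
r(t) = 9*t**2
r(34) - b = 9*34**2 - 1*384 = 9*1156 - 384 = 10404 - 384 = 10020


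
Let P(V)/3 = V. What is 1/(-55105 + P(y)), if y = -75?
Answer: -1/55330 ≈ -1.8073e-5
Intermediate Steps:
P(V) = 3*V
1/(-55105 + P(y)) = 1/(-55105 + 3*(-75)) = 1/(-55105 - 225) = 1/(-55330) = -1/55330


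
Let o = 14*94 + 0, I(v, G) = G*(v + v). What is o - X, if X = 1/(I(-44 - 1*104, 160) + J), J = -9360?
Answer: 74643521/56720 ≈ 1316.0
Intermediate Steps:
I(v, G) = 2*G*v (I(v, G) = G*(2*v) = 2*G*v)
o = 1316 (o = 1316 + 0 = 1316)
X = -1/56720 (X = 1/(2*160*(-44 - 1*104) - 9360) = 1/(2*160*(-44 - 104) - 9360) = 1/(2*160*(-148) - 9360) = 1/(-47360 - 9360) = 1/(-56720) = -1/56720 ≈ -1.7630e-5)
o - X = 1316 - 1*(-1/56720) = 1316 + 1/56720 = 74643521/56720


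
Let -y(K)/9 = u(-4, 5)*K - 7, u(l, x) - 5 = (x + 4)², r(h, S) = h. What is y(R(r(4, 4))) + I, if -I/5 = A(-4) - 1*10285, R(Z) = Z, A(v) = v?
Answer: 48412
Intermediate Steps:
u(l, x) = 5 + (4 + x)² (u(l, x) = 5 + (x + 4)² = 5 + (4 + x)²)
y(K) = 63 - 774*K (y(K) = -9*((5 + (4 + 5)²)*K - 7) = -9*((5 + 9²)*K - 7) = -9*((5 + 81)*K - 7) = -9*(86*K - 7) = -9*(-7 + 86*K) = 63 - 774*K)
I = 51445 (I = -5*(-4 - 1*10285) = -5*(-4 - 10285) = -5*(-10289) = 51445)
y(R(r(4, 4))) + I = (63 - 774*4) + 51445 = (63 - 3096) + 51445 = -3033 + 51445 = 48412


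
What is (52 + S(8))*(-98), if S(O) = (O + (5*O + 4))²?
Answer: -270088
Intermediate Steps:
S(O) = (4 + 6*O)² (S(O) = (O + (4 + 5*O))² = (4 + 6*O)²)
(52 + S(8))*(-98) = (52 + 4*(2 + 3*8)²)*(-98) = (52 + 4*(2 + 24)²)*(-98) = (52 + 4*26²)*(-98) = (52 + 4*676)*(-98) = (52 + 2704)*(-98) = 2756*(-98) = -270088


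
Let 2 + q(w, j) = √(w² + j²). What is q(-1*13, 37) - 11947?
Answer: -11949 + √1538 ≈ -11910.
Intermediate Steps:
q(w, j) = -2 + √(j² + w²) (q(w, j) = -2 + √(w² + j²) = -2 + √(j² + w²))
q(-1*13, 37) - 11947 = (-2 + √(37² + (-1*13)²)) - 11947 = (-2 + √(1369 + (-13)²)) - 11947 = (-2 + √(1369 + 169)) - 11947 = (-2 + √1538) - 11947 = -11949 + √1538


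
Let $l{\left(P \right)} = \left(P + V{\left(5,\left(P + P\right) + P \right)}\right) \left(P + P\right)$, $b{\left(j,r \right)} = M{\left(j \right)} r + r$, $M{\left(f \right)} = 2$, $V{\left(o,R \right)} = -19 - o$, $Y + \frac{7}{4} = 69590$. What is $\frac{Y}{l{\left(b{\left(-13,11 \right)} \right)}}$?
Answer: $\frac{278353}{2376} \approx 117.15$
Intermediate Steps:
$Y = \frac{278353}{4}$ ($Y = - \frac{7}{4} + 69590 = \frac{278353}{4} \approx 69588.0$)
$b{\left(j,r \right)} = 3 r$ ($b{\left(j,r \right)} = 2 r + r = 3 r$)
$l{\left(P \right)} = 2 P \left(-24 + P\right)$ ($l{\left(P \right)} = \left(P - 24\right) \left(P + P\right) = \left(P - 24\right) 2 P = \left(-24 + P\right) 2 P = 2 P \left(-24 + P\right)$)
$\frac{Y}{l{\left(b{\left(-13,11 \right)} \right)}} = \frac{278353}{4 \cdot 2 \cdot 3 \cdot 11 \left(-24 + 3 \cdot 11\right)} = \frac{278353}{4 \cdot 2 \cdot 33 \left(-24 + 33\right)} = \frac{278353}{4 \cdot 2 \cdot 33 \cdot 9} = \frac{278353}{4 \cdot 594} = \frac{278353}{4} \cdot \frac{1}{594} = \frac{278353}{2376}$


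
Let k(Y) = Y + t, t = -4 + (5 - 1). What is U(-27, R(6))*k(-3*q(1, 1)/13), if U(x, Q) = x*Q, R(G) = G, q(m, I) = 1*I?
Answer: 486/13 ≈ 37.385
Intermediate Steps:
q(m, I) = I
t = 0 (t = -4 + 4 = 0)
k(Y) = Y (k(Y) = Y + 0 = Y)
U(x, Q) = Q*x
U(-27, R(6))*k(-3*q(1, 1)/13) = (6*(-27))*(-3*1/13) = -(-486)/13 = -162*(-3/13) = 486/13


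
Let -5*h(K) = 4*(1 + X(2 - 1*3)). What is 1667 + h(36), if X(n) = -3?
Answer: 8343/5 ≈ 1668.6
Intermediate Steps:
h(K) = 8/5 (h(K) = -4*(1 - 3)/5 = -4*(-2)/5 = -⅕*(-8) = 8/5)
1667 + h(36) = 1667 + 8/5 = 8343/5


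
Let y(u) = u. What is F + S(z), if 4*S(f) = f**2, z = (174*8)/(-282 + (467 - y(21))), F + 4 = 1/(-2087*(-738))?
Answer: 884754473/63148446 ≈ 14.011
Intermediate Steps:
F = -6160823/1540206 (F = -4 + 1/(-2087*(-738)) = -4 + 1/1540206 = -6160823/1540206 ≈ -4.0000)
z = 348/41 (z = (174*8)/(-282 + (467 - 1*21)) = 1392/(-282 + (467 - 21)) = 1392/(-282 + 446) = 1392/164 = 1392*(1/164) = 348/41 ≈ 8.4878)
S(f) = f**2/4
F + S(z) = -6160823/1540206 + (348/41)**2/4 = -6160823/1540206 + (1/4)*(121104/1681) = -6160823/1540206 + 30276/1681 = 884754473/63148446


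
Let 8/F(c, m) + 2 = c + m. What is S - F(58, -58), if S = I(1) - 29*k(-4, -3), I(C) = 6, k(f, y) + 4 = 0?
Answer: 126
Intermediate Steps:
k(f, y) = -4 (k(f, y) = -4 + 0 = -4)
F(c, m) = 8/(-2 + c + m) (F(c, m) = 8/(-2 + (c + m)) = 8/(-2 + c + m))
S = 122 (S = 6 - 29*(-4) = 6 + 116 = 122)
S - F(58, -58) = 122 - 8/(-2 + 58 - 58) = 122 - 8/(-2) = 122 - 8*(-1)/2 = 122 - 1*(-4) = 122 + 4 = 126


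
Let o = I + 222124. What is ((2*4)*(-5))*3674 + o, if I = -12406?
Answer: 62758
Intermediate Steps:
o = 209718 (o = -12406 + 222124 = 209718)
((2*4)*(-5))*3674 + o = ((2*4)*(-5))*3674 + 209718 = (8*(-5))*3674 + 209718 = -40*3674 + 209718 = -146960 + 209718 = 62758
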